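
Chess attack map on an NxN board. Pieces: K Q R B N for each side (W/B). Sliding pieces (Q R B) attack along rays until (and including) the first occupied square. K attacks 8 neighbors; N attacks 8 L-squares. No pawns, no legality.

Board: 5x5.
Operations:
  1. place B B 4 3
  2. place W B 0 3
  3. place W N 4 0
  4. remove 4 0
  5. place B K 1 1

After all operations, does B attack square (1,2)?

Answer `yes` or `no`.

Op 1: place BB@(4,3)
Op 2: place WB@(0,3)
Op 3: place WN@(4,0)
Op 4: remove (4,0)
Op 5: place BK@(1,1)
Per-piece attacks for B:
  BK@(1,1): attacks (1,2) (1,0) (2,1) (0,1) (2,2) (2,0) (0,2) (0,0)
  BB@(4,3): attacks (3,4) (3,2) (2,1) (1,0)
B attacks (1,2): yes

Answer: yes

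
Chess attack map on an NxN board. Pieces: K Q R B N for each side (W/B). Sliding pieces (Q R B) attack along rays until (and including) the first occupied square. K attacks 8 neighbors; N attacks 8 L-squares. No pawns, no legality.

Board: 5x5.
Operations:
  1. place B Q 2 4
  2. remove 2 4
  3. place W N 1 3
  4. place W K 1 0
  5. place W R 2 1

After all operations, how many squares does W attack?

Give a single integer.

Answer: 12

Derivation:
Op 1: place BQ@(2,4)
Op 2: remove (2,4)
Op 3: place WN@(1,3)
Op 4: place WK@(1,0)
Op 5: place WR@(2,1)
Per-piece attacks for W:
  WK@(1,0): attacks (1,1) (2,0) (0,0) (2,1) (0,1)
  WN@(1,3): attacks (3,4) (2,1) (3,2) (0,1)
  WR@(2,1): attacks (2,2) (2,3) (2,4) (2,0) (3,1) (4,1) (1,1) (0,1)
Union (12 distinct): (0,0) (0,1) (1,1) (2,0) (2,1) (2,2) (2,3) (2,4) (3,1) (3,2) (3,4) (4,1)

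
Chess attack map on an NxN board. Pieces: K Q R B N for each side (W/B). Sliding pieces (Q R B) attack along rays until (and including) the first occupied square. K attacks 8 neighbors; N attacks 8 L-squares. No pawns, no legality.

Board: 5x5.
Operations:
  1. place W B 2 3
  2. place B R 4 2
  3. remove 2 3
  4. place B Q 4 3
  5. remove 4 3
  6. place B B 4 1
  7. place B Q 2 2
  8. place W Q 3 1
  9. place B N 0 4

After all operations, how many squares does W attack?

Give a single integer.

Answer: 12

Derivation:
Op 1: place WB@(2,3)
Op 2: place BR@(4,2)
Op 3: remove (2,3)
Op 4: place BQ@(4,3)
Op 5: remove (4,3)
Op 6: place BB@(4,1)
Op 7: place BQ@(2,2)
Op 8: place WQ@(3,1)
Op 9: place BN@(0,4)
Per-piece attacks for W:
  WQ@(3,1): attacks (3,2) (3,3) (3,4) (3,0) (4,1) (2,1) (1,1) (0,1) (4,2) (4,0) (2,2) (2,0) [ray(1,0) blocked at (4,1); ray(1,1) blocked at (4,2); ray(-1,1) blocked at (2,2)]
Union (12 distinct): (0,1) (1,1) (2,0) (2,1) (2,2) (3,0) (3,2) (3,3) (3,4) (4,0) (4,1) (4,2)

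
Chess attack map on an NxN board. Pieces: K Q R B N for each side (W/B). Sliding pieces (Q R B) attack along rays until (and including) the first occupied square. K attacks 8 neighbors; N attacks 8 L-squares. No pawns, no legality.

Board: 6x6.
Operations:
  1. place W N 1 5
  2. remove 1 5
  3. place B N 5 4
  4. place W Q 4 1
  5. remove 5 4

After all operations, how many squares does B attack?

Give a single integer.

Op 1: place WN@(1,5)
Op 2: remove (1,5)
Op 3: place BN@(5,4)
Op 4: place WQ@(4,1)
Op 5: remove (5,4)
Per-piece attacks for B:
Union (0 distinct): (none)

Answer: 0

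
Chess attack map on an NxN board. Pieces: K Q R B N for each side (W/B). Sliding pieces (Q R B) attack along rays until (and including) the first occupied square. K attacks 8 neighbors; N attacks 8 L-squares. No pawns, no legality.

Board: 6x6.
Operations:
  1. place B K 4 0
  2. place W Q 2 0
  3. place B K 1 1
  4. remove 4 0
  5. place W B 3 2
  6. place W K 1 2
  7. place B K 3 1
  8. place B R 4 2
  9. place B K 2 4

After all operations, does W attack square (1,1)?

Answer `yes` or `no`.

Op 1: place BK@(4,0)
Op 2: place WQ@(2,0)
Op 3: place BK@(1,1)
Op 4: remove (4,0)
Op 5: place WB@(3,2)
Op 6: place WK@(1,2)
Op 7: place BK@(3,1)
Op 8: place BR@(4,2)
Op 9: place BK@(2,4)
Per-piece attacks for W:
  WK@(1,2): attacks (1,3) (1,1) (2,2) (0,2) (2,3) (2,1) (0,3) (0,1)
  WQ@(2,0): attacks (2,1) (2,2) (2,3) (2,4) (3,0) (4,0) (5,0) (1,0) (0,0) (3,1) (1,1) [ray(0,1) blocked at (2,4); ray(1,1) blocked at (3,1); ray(-1,1) blocked at (1,1)]
  WB@(3,2): attacks (4,3) (5,4) (4,1) (5,0) (2,3) (1,4) (0,5) (2,1) (1,0)
W attacks (1,1): yes

Answer: yes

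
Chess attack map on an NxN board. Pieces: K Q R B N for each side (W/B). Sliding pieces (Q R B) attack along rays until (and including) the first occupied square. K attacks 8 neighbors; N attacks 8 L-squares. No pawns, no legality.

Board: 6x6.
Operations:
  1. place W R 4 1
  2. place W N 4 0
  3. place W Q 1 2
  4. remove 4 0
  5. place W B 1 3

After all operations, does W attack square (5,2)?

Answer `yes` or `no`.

Answer: yes

Derivation:
Op 1: place WR@(4,1)
Op 2: place WN@(4,0)
Op 3: place WQ@(1,2)
Op 4: remove (4,0)
Op 5: place WB@(1,3)
Per-piece attacks for W:
  WQ@(1,2): attacks (1,3) (1,1) (1,0) (2,2) (3,2) (4,2) (5,2) (0,2) (2,3) (3,4) (4,5) (2,1) (3,0) (0,3) (0,1) [ray(0,1) blocked at (1,3)]
  WB@(1,3): attacks (2,4) (3,5) (2,2) (3,1) (4,0) (0,4) (0,2)
  WR@(4,1): attacks (4,2) (4,3) (4,4) (4,5) (4,0) (5,1) (3,1) (2,1) (1,1) (0,1)
W attacks (5,2): yes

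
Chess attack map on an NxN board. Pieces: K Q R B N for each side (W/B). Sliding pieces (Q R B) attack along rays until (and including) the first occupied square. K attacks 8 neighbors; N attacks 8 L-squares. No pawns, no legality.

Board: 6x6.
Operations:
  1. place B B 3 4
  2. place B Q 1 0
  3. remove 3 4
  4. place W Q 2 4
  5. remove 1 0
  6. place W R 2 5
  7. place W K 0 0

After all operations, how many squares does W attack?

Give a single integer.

Answer: 24

Derivation:
Op 1: place BB@(3,4)
Op 2: place BQ@(1,0)
Op 3: remove (3,4)
Op 4: place WQ@(2,4)
Op 5: remove (1,0)
Op 6: place WR@(2,5)
Op 7: place WK@(0,0)
Per-piece attacks for W:
  WK@(0,0): attacks (0,1) (1,0) (1,1)
  WQ@(2,4): attacks (2,5) (2,3) (2,2) (2,1) (2,0) (3,4) (4,4) (5,4) (1,4) (0,4) (3,5) (3,3) (4,2) (5,1) (1,5) (1,3) (0,2) [ray(0,1) blocked at (2,5)]
  WR@(2,5): attacks (2,4) (3,5) (4,5) (5,5) (1,5) (0,5) [ray(0,-1) blocked at (2,4)]
Union (24 distinct): (0,1) (0,2) (0,4) (0,5) (1,0) (1,1) (1,3) (1,4) (1,5) (2,0) (2,1) (2,2) (2,3) (2,4) (2,5) (3,3) (3,4) (3,5) (4,2) (4,4) (4,5) (5,1) (5,4) (5,5)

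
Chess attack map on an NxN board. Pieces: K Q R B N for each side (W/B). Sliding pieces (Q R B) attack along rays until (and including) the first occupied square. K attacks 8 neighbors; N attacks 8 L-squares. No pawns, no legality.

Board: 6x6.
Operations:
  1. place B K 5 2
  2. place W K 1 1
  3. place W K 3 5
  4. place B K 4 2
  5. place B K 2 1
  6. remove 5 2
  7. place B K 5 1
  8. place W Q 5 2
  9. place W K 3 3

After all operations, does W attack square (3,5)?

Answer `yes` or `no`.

Answer: no

Derivation:
Op 1: place BK@(5,2)
Op 2: place WK@(1,1)
Op 3: place WK@(3,5)
Op 4: place BK@(4,2)
Op 5: place BK@(2,1)
Op 6: remove (5,2)
Op 7: place BK@(5,1)
Op 8: place WQ@(5,2)
Op 9: place WK@(3,3)
Per-piece attacks for W:
  WK@(1,1): attacks (1,2) (1,0) (2,1) (0,1) (2,2) (2,0) (0,2) (0,0)
  WK@(3,3): attacks (3,4) (3,2) (4,3) (2,3) (4,4) (4,2) (2,4) (2,2)
  WK@(3,5): attacks (3,4) (4,5) (2,5) (4,4) (2,4)
  WQ@(5,2): attacks (5,3) (5,4) (5,5) (5,1) (4,2) (4,3) (3,4) (2,5) (4,1) (3,0) [ray(0,-1) blocked at (5,1); ray(-1,0) blocked at (4,2)]
W attacks (3,5): no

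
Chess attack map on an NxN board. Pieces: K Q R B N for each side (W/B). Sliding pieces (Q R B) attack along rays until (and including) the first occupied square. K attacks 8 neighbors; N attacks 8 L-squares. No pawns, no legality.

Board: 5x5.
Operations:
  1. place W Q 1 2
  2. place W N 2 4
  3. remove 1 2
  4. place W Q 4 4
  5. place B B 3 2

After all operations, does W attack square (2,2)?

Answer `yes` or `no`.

Answer: yes

Derivation:
Op 1: place WQ@(1,2)
Op 2: place WN@(2,4)
Op 3: remove (1,2)
Op 4: place WQ@(4,4)
Op 5: place BB@(3,2)
Per-piece attacks for W:
  WN@(2,4): attacks (3,2) (4,3) (1,2) (0,3)
  WQ@(4,4): attacks (4,3) (4,2) (4,1) (4,0) (3,4) (2,4) (3,3) (2,2) (1,1) (0,0) [ray(-1,0) blocked at (2,4)]
W attacks (2,2): yes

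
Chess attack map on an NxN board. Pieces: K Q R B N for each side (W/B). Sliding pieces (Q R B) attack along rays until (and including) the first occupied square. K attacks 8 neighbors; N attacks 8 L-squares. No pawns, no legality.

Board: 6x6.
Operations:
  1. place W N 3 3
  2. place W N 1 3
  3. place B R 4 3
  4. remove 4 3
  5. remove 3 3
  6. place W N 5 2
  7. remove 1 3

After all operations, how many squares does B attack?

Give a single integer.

Op 1: place WN@(3,3)
Op 2: place WN@(1,3)
Op 3: place BR@(4,3)
Op 4: remove (4,3)
Op 5: remove (3,3)
Op 6: place WN@(5,2)
Op 7: remove (1,3)
Per-piece attacks for B:
Union (0 distinct): (none)

Answer: 0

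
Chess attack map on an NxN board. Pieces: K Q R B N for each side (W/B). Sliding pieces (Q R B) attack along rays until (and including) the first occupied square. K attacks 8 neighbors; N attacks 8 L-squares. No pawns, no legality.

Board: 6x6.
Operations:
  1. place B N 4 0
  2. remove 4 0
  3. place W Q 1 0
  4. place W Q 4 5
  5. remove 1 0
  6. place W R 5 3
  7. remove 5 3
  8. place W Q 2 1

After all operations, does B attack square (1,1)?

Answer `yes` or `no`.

Answer: no

Derivation:
Op 1: place BN@(4,0)
Op 2: remove (4,0)
Op 3: place WQ@(1,0)
Op 4: place WQ@(4,5)
Op 5: remove (1,0)
Op 6: place WR@(5,3)
Op 7: remove (5,3)
Op 8: place WQ@(2,1)
Per-piece attacks for B:
B attacks (1,1): no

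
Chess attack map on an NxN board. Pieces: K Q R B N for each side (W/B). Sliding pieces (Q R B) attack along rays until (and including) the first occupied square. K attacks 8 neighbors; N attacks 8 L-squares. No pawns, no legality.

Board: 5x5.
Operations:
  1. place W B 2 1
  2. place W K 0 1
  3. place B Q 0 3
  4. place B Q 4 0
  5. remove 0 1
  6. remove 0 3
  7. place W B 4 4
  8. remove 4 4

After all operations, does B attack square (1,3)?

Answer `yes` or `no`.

Answer: yes

Derivation:
Op 1: place WB@(2,1)
Op 2: place WK@(0,1)
Op 3: place BQ@(0,3)
Op 4: place BQ@(4,0)
Op 5: remove (0,1)
Op 6: remove (0,3)
Op 7: place WB@(4,4)
Op 8: remove (4,4)
Per-piece attacks for B:
  BQ@(4,0): attacks (4,1) (4,2) (4,3) (4,4) (3,0) (2,0) (1,0) (0,0) (3,1) (2,2) (1,3) (0,4)
B attacks (1,3): yes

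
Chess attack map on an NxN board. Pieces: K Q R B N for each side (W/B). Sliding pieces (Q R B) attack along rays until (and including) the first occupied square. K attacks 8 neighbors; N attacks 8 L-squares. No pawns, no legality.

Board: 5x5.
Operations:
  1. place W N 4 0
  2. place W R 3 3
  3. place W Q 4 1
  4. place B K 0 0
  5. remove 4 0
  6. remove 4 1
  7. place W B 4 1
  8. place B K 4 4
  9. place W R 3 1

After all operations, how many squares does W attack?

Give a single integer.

Op 1: place WN@(4,0)
Op 2: place WR@(3,3)
Op 3: place WQ@(4,1)
Op 4: place BK@(0,0)
Op 5: remove (4,0)
Op 6: remove (4,1)
Op 7: place WB@(4,1)
Op 8: place BK@(4,4)
Op 9: place WR@(3,1)
Per-piece attacks for W:
  WR@(3,1): attacks (3,2) (3,3) (3,0) (4,1) (2,1) (1,1) (0,1) [ray(0,1) blocked at (3,3); ray(1,0) blocked at (4,1)]
  WR@(3,3): attacks (3,4) (3,2) (3,1) (4,3) (2,3) (1,3) (0,3) [ray(0,-1) blocked at (3,1)]
  WB@(4,1): attacks (3,2) (2,3) (1,4) (3,0)
Union (14 distinct): (0,1) (0,3) (1,1) (1,3) (1,4) (2,1) (2,3) (3,0) (3,1) (3,2) (3,3) (3,4) (4,1) (4,3)

Answer: 14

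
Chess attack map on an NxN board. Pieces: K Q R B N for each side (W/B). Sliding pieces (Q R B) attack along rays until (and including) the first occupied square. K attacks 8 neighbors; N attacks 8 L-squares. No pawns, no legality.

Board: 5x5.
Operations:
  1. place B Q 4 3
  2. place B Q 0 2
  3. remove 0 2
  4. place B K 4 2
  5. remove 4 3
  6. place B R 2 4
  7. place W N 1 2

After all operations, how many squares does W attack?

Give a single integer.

Op 1: place BQ@(4,3)
Op 2: place BQ@(0,2)
Op 3: remove (0,2)
Op 4: place BK@(4,2)
Op 5: remove (4,3)
Op 6: place BR@(2,4)
Op 7: place WN@(1,2)
Per-piece attacks for W:
  WN@(1,2): attacks (2,4) (3,3) (0,4) (2,0) (3,1) (0,0)
Union (6 distinct): (0,0) (0,4) (2,0) (2,4) (3,1) (3,3)

Answer: 6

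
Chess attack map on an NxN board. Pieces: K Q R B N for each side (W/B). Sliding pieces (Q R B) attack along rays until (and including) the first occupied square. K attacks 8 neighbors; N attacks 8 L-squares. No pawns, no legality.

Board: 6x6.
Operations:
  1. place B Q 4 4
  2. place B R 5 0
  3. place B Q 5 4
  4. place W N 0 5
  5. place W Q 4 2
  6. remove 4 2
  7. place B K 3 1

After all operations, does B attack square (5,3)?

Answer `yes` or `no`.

Op 1: place BQ@(4,4)
Op 2: place BR@(5,0)
Op 3: place BQ@(5,4)
Op 4: place WN@(0,5)
Op 5: place WQ@(4,2)
Op 6: remove (4,2)
Op 7: place BK@(3,1)
Per-piece attacks for B:
  BK@(3,1): attacks (3,2) (3,0) (4,1) (2,1) (4,2) (4,0) (2,2) (2,0)
  BQ@(4,4): attacks (4,5) (4,3) (4,2) (4,1) (4,0) (5,4) (3,4) (2,4) (1,4) (0,4) (5,5) (5,3) (3,5) (3,3) (2,2) (1,1) (0,0) [ray(1,0) blocked at (5,4)]
  BR@(5,0): attacks (5,1) (5,2) (5,3) (5,4) (4,0) (3,0) (2,0) (1,0) (0,0) [ray(0,1) blocked at (5,4)]
  BQ@(5,4): attacks (5,5) (5,3) (5,2) (5,1) (5,0) (4,4) (4,5) (4,3) (3,2) (2,1) (1,0) [ray(0,-1) blocked at (5,0); ray(-1,0) blocked at (4,4)]
B attacks (5,3): yes

Answer: yes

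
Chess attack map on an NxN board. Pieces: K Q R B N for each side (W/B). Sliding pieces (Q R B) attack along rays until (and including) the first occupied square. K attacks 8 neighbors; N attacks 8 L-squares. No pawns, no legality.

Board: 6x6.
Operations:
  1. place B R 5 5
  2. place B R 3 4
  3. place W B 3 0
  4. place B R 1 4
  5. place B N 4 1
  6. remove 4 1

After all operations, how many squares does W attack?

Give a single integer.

Op 1: place BR@(5,5)
Op 2: place BR@(3,4)
Op 3: place WB@(3,0)
Op 4: place BR@(1,4)
Op 5: place BN@(4,1)
Op 6: remove (4,1)
Per-piece attacks for W:
  WB@(3,0): attacks (4,1) (5,2) (2,1) (1,2) (0,3)
Union (5 distinct): (0,3) (1,2) (2,1) (4,1) (5,2)

Answer: 5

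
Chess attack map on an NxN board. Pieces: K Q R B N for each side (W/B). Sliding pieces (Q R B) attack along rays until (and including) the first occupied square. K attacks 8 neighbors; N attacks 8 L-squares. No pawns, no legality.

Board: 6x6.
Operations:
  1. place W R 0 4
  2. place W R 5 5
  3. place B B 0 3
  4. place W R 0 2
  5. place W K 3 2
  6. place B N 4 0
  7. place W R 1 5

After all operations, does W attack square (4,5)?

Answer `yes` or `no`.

Answer: yes

Derivation:
Op 1: place WR@(0,4)
Op 2: place WR@(5,5)
Op 3: place BB@(0,3)
Op 4: place WR@(0,2)
Op 5: place WK@(3,2)
Op 6: place BN@(4,0)
Op 7: place WR@(1,5)
Per-piece attacks for W:
  WR@(0,2): attacks (0,3) (0,1) (0,0) (1,2) (2,2) (3,2) [ray(0,1) blocked at (0,3); ray(1,0) blocked at (3,2)]
  WR@(0,4): attacks (0,5) (0,3) (1,4) (2,4) (3,4) (4,4) (5,4) [ray(0,-1) blocked at (0,3)]
  WR@(1,5): attacks (1,4) (1,3) (1,2) (1,1) (1,0) (2,5) (3,5) (4,5) (5,5) (0,5) [ray(1,0) blocked at (5,5)]
  WK@(3,2): attacks (3,3) (3,1) (4,2) (2,2) (4,3) (4,1) (2,3) (2,1)
  WR@(5,5): attacks (5,4) (5,3) (5,2) (5,1) (5,0) (4,5) (3,5) (2,5) (1,5) [ray(-1,0) blocked at (1,5)]
W attacks (4,5): yes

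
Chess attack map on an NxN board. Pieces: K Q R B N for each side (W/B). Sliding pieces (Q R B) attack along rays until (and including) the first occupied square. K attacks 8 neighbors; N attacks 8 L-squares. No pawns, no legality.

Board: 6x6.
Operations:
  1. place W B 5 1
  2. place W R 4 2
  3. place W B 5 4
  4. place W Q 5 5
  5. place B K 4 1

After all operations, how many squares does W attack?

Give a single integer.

Op 1: place WB@(5,1)
Op 2: place WR@(4,2)
Op 3: place WB@(5,4)
Op 4: place WQ@(5,5)
Op 5: place BK@(4,1)
Per-piece attacks for W:
  WR@(4,2): attacks (4,3) (4,4) (4,5) (4,1) (5,2) (3,2) (2,2) (1,2) (0,2) [ray(0,-1) blocked at (4,1)]
  WB@(5,1): attacks (4,2) (4,0) [ray(-1,1) blocked at (4,2)]
  WB@(5,4): attacks (4,5) (4,3) (3,2) (2,1) (1,0)
  WQ@(5,5): attacks (5,4) (4,5) (3,5) (2,5) (1,5) (0,5) (4,4) (3,3) (2,2) (1,1) (0,0) [ray(0,-1) blocked at (5,4)]
Union (21 distinct): (0,0) (0,2) (0,5) (1,0) (1,1) (1,2) (1,5) (2,1) (2,2) (2,5) (3,2) (3,3) (3,5) (4,0) (4,1) (4,2) (4,3) (4,4) (4,5) (5,2) (5,4)

Answer: 21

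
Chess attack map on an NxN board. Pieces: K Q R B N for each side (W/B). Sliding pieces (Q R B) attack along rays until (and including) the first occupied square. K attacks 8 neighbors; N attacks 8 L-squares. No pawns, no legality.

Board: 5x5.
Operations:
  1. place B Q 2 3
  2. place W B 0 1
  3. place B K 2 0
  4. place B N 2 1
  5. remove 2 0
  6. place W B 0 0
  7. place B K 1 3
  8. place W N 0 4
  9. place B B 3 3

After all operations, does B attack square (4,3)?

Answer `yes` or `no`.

Op 1: place BQ@(2,3)
Op 2: place WB@(0,1)
Op 3: place BK@(2,0)
Op 4: place BN@(2,1)
Op 5: remove (2,0)
Op 6: place WB@(0,0)
Op 7: place BK@(1,3)
Op 8: place WN@(0,4)
Op 9: place BB@(3,3)
Per-piece attacks for B:
  BK@(1,3): attacks (1,4) (1,2) (2,3) (0,3) (2,4) (2,2) (0,4) (0,2)
  BN@(2,1): attacks (3,3) (4,2) (1,3) (0,2) (4,0) (0,0)
  BQ@(2,3): attacks (2,4) (2,2) (2,1) (3,3) (1,3) (3,4) (3,2) (4,1) (1,4) (1,2) (0,1) [ray(0,-1) blocked at (2,1); ray(1,0) blocked at (3,3); ray(-1,0) blocked at (1,3); ray(-1,-1) blocked at (0,1)]
  BB@(3,3): attacks (4,4) (4,2) (2,4) (2,2) (1,1) (0,0) [ray(-1,-1) blocked at (0,0)]
B attacks (4,3): no

Answer: no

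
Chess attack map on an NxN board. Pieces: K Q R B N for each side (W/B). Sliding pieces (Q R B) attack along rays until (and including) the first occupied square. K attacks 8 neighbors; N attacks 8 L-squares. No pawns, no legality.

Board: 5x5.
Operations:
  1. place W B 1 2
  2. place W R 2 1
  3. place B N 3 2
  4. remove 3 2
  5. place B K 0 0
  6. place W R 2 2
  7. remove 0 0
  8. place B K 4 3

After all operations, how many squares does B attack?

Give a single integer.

Op 1: place WB@(1,2)
Op 2: place WR@(2,1)
Op 3: place BN@(3,2)
Op 4: remove (3,2)
Op 5: place BK@(0,0)
Op 6: place WR@(2,2)
Op 7: remove (0,0)
Op 8: place BK@(4,3)
Per-piece attacks for B:
  BK@(4,3): attacks (4,4) (4,2) (3,3) (3,4) (3,2)
Union (5 distinct): (3,2) (3,3) (3,4) (4,2) (4,4)

Answer: 5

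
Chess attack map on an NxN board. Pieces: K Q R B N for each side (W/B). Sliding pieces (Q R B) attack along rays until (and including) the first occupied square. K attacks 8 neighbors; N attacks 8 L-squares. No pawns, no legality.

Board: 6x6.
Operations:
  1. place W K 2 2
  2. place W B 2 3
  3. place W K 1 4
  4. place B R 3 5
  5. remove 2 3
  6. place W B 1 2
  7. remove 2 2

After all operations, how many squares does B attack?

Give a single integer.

Op 1: place WK@(2,2)
Op 2: place WB@(2,3)
Op 3: place WK@(1,4)
Op 4: place BR@(3,5)
Op 5: remove (2,3)
Op 6: place WB@(1,2)
Op 7: remove (2,2)
Per-piece attacks for B:
  BR@(3,5): attacks (3,4) (3,3) (3,2) (3,1) (3,0) (4,5) (5,5) (2,5) (1,5) (0,5)
Union (10 distinct): (0,5) (1,5) (2,5) (3,0) (3,1) (3,2) (3,3) (3,4) (4,5) (5,5)

Answer: 10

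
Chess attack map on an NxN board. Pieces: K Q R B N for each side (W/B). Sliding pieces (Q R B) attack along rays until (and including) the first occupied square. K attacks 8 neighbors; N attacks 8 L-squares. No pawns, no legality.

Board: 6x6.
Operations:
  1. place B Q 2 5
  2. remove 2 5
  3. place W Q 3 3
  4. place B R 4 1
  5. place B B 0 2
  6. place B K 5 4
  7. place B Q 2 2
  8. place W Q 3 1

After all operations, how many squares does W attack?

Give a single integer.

Answer: 24

Derivation:
Op 1: place BQ@(2,5)
Op 2: remove (2,5)
Op 3: place WQ@(3,3)
Op 4: place BR@(4,1)
Op 5: place BB@(0,2)
Op 6: place BK@(5,4)
Op 7: place BQ@(2,2)
Op 8: place WQ@(3,1)
Per-piece attacks for W:
  WQ@(3,1): attacks (3,2) (3,3) (3,0) (4,1) (2,1) (1,1) (0,1) (4,2) (5,3) (4,0) (2,2) (2,0) [ray(0,1) blocked at (3,3); ray(1,0) blocked at (4,1); ray(-1,1) blocked at (2,2)]
  WQ@(3,3): attacks (3,4) (3,5) (3,2) (3,1) (4,3) (5,3) (2,3) (1,3) (0,3) (4,4) (5,5) (4,2) (5,1) (2,4) (1,5) (2,2) [ray(0,-1) blocked at (3,1); ray(-1,-1) blocked at (2,2)]
Union (24 distinct): (0,1) (0,3) (1,1) (1,3) (1,5) (2,0) (2,1) (2,2) (2,3) (2,4) (3,0) (3,1) (3,2) (3,3) (3,4) (3,5) (4,0) (4,1) (4,2) (4,3) (4,4) (5,1) (5,3) (5,5)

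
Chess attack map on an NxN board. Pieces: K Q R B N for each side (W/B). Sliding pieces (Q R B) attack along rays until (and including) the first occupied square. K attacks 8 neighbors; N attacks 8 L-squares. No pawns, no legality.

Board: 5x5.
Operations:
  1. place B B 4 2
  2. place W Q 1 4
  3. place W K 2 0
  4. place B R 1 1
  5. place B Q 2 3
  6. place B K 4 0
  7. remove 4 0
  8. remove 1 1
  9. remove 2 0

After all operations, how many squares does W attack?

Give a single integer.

Op 1: place BB@(4,2)
Op 2: place WQ@(1,4)
Op 3: place WK@(2,0)
Op 4: place BR@(1,1)
Op 5: place BQ@(2,3)
Op 6: place BK@(4,0)
Op 7: remove (4,0)
Op 8: remove (1,1)
Op 9: remove (2,0)
Per-piece attacks for W:
  WQ@(1,4): attacks (1,3) (1,2) (1,1) (1,0) (2,4) (3,4) (4,4) (0,4) (2,3) (0,3) [ray(1,-1) blocked at (2,3)]
Union (10 distinct): (0,3) (0,4) (1,0) (1,1) (1,2) (1,3) (2,3) (2,4) (3,4) (4,4)

Answer: 10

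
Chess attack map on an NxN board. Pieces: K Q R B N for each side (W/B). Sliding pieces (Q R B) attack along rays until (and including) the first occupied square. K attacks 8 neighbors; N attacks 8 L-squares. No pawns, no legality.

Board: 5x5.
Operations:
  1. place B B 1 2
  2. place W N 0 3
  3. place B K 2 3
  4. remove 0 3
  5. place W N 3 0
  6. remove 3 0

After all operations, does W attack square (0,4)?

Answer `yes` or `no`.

Answer: no

Derivation:
Op 1: place BB@(1,2)
Op 2: place WN@(0,3)
Op 3: place BK@(2,3)
Op 4: remove (0,3)
Op 5: place WN@(3,0)
Op 6: remove (3,0)
Per-piece attacks for W:
W attacks (0,4): no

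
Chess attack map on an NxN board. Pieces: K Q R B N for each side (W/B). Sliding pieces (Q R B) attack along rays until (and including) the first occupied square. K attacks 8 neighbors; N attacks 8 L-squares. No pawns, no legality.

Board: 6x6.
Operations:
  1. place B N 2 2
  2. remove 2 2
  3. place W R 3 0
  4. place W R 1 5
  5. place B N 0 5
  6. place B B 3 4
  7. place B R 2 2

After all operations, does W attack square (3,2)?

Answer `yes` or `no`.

Answer: yes

Derivation:
Op 1: place BN@(2,2)
Op 2: remove (2,2)
Op 3: place WR@(3,0)
Op 4: place WR@(1,5)
Op 5: place BN@(0,5)
Op 6: place BB@(3,4)
Op 7: place BR@(2,2)
Per-piece attacks for W:
  WR@(1,5): attacks (1,4) (1,3) (1,2) (1,1) (1,0) (2,5) (3,5) (4,5) (5,5) (0,5) [ray(-1,0) blocked at (0,5)]
  WR@(3,0): attacks (3,1) (3,2) (3,3) (3,4) (4,0) (5,0) (2,0) (1,0) (0,0) [ray(0,1) blocked at (3,4)]
W attacks (3,2): yes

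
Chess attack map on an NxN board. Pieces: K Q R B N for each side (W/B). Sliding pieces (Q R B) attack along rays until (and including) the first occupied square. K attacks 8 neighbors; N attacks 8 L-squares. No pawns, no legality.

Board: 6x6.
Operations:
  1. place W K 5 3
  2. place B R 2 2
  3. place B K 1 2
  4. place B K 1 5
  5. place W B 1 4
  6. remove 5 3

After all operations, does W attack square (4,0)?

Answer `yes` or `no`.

Answer: no

Derivation:
Op 1: place WK@(5,3)
Op 2: place BR@(2,2)
Op 3: place BK@(1,2)
Op 4: place BK@(1,5)
Op 5: place WB@(1,4)
Op 6: remove (5,3)
Per-piece attacks for W:
  WB@(1,4): attacks (2,5) (2,3) (3,2) (4,1) (5,0) (0,5) (0,3)
W attacks (4,0): no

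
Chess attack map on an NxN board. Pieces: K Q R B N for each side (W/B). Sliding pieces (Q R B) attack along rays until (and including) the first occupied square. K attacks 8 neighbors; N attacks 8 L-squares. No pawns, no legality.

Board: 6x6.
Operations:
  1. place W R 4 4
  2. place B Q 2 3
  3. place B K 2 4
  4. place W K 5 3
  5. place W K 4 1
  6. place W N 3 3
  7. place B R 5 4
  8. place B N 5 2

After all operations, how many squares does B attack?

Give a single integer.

Answer: 24

Derivation:
Op 1: place WR@(4,4)
Op 2: place BQ@(2,3)
Op 3: place BK@(2,4)
Op 4: place WK@(5,3)
Op 5: place WK@(4,1)
Op 6: place WN@(3,3)
Op 7: place BR@(5,4)
Op 8: place BN@(5,2)
Per-piece attacks for B:
  BQ@(2,3): attacks (2,4) (2,2) (2,1) (2,0) (3,3) (1,3) (0,3) (3,4) (4,5) (3,2) (4,1) (1,4) (0,5) (1,2) (0,1) [ray(0,1) blocked at (2,4); ray(1,0) blocked at (3,3); ray(1,-1) blocked at (4,1)]
  BK@(2,4): attacks (2,5) (2,3) (3,4) (1,4) (3,5) (3,3) (1,5) (1,3)
  BN@(5,2): attacks (4,4) (3,3) (4,0) (3,1)
  BR@(5,4): attacks (5,5) (5,3) (4,4) [ray(0,-1) blocked at (5,3); ray(-1,0) blocked at (4,4)]
Union (24 distinct): (0,1) (0,3) (0,5) (1,2) (1,3) (1,4) (1,5) (2,0) (2,1) (2,2) (2,3) (2,4) (2,5) (3,1) (3,2) (3,3) (3,4) (3,5) (4,0) (4,1) (4,4) (4,5) (5,3) (5,5)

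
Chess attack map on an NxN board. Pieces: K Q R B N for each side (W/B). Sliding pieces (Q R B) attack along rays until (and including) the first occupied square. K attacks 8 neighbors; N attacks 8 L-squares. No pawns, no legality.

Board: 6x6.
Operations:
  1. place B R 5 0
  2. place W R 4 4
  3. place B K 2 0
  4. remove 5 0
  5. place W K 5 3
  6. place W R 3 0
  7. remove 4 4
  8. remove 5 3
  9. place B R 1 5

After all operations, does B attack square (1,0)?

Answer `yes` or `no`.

Op 1: place BR@(5,0)
Op 2: place WR@(4,4)
Op 3: place BK@(2,0)
Op 4: remove (5,0)
Op 5: place WK@(5,3)
Op 6: place WR@(3,0)
Op 7: remove (4,4)
Op 8: remove (5,3)
Op 9: place BR@(1,5)
Per-piece attacks for B:
  BR@(1,5): attacks (1,4) (1,3) (1,2) (1,1) (1,0) (2,5) (3,5) (4,5) (5,5) (0,5)
  BK@(2,0): attacks (2,1) (3,0) (1,0) (3,1) (1,1)
B attacks (1,0): yes

Answer: yes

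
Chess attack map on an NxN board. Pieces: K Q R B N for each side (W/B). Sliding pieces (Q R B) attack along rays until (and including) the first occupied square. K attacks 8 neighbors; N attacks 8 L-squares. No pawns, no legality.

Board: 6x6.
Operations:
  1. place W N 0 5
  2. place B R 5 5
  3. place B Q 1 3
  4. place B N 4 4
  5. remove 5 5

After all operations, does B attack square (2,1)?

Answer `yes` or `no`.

Answer: no

Derivation:
Op 1: place WN@(0,5)
Op 2: place BR@(5,5)
Op 3: place BQ@(1,3)
Op 4: place BN@(4,4)
Op 5: remove (5,5)
Per-piece attacks for B:
  BQ@(1,3): attacks (1,4) (1,5) (1,2) (1,1) (1,0) (2,3) (3,3) (4,3) (5,3) (0,3) (2,4) (3,5) (2,2) (3,1) (4,0) (0,4) (0,2)
  BN@(4,4): attacks (2,5) (5,2) (3,2) (2,3)
B attacks (2,1): no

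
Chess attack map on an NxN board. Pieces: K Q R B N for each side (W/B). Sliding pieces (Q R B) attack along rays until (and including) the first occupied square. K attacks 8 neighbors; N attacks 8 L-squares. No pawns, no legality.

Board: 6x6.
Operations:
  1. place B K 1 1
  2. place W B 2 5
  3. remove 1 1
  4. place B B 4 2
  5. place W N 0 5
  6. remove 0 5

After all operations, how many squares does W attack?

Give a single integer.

Op 1: place BK@(1,1)
Op 2: place WB@(2,5)
Op 3: remove (1,1)
Op 4: place BB@(4,2)
Op 5: place WN@(0,5)
Op 6: remove (0,5)
Per-piece attacks for W:
  WB@(2,5): attacks (3,4) (4,3) (5,2) (1,4) (0,3)
Union (5 distinct): (0,3) (1,4) (3,4) (4,3) (5,2)

Answer: 5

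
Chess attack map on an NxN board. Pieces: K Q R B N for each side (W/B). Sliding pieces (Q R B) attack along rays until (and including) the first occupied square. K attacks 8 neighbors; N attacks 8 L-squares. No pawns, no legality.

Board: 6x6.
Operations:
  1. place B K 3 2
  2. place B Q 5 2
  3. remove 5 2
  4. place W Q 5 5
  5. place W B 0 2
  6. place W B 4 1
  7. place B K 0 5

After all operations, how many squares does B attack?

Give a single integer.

Op 1: place BK@(3,2)
Op 2: place BQ@(5,2)
Op 3: remove (5,2)
Op 4: place WQ@(5,5)
Op 5: place WB@(0,2)
Op 6: place WB@(4,1)
Op 7: place BK@(0,5)
Per-piece attacks for B:
  BK@(0,5): attacks (0,4) (1,5) (1,4)
  BK@(3,2): attacks (3,3) (3,1) (4,2) (2,2) (4,3) (4,1) (2,3) (2,1)
Union (11 distinct): (0,4) (1,4) (1,5) (2,1) (2,2) (2,3) (3,1) (3,3) (4,1) (4,2) (4,3)

Answer: 11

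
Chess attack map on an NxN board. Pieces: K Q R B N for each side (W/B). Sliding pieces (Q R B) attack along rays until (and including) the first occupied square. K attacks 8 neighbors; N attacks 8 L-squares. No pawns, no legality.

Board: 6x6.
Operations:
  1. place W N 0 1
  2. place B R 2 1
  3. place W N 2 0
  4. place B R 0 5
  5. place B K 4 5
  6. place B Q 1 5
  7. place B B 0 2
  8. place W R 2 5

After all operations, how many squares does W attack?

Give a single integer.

Op 1: place WN@(0,1)
Op 2: place BR@(2,1)
Op 3: place WN@(2,0)
Op 4: place BR@(0,5)
Op 5: place BK@(4,5)
Op 6: place BQ@(1,5)
Op 7: place BB@(0,2)
Op 8: place WR@(2,5)
Per-piece attacks for W:
  WN@(0,1): attacks (1,3) (2,2) (2,0)
  WN@(2,0): attacks (3,2) (4,1) (1,2) (0,1)
  WR@(2,5): attacks (2,4) (2,3) (2,2) (2,1) (3,5) (4,5) (1,5) [ray(0,-1) blocked at (2,1); ray(1,0) blocked at (4,5); ray(-1,0) blocked at (1,5)]
Union (13 distinct): (0,1) (1,2) (1,3) (1,5) (2,0) (2,1) (2,2) (2,3) (2,4) (3,2) (3,5) (4,1) (4,5)

Answer: 13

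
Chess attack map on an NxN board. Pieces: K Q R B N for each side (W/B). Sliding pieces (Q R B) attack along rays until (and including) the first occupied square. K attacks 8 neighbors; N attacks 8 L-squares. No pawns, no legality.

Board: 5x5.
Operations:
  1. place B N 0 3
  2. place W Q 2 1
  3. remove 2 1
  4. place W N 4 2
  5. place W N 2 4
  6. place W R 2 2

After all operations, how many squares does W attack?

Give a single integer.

Op 1: place BN@(0,3)
Op 2: place WQ@(2,1)
Op 3: remove (2,1)
Op 4: place WN@(4,2)
Op 5: place WN@(2,4)
Op 6: place WR@(2,2)
Per-piece attacks for W:
  WR@(2,2): attacks (2,3) (2,4) (2,1) (2,0) (3,2) (4,2) (1,2) (0,2) [ray(0,1) blocked at (2,4); ray(1,0) blocked at (4,2)]
  WN@(2,4): attacks (3,2) (4,3) (1,2) (0,3)
  WN@(4,2): attacks (3,4) (2,3) (3,0) (2,1)
Union (12 distinct): (0,2) (0,3) (1,2) (2,0) (2,1) (2,3) (2,4) (3,0) (3,2) (3,4) (4,2) (4,3)

Answer: 12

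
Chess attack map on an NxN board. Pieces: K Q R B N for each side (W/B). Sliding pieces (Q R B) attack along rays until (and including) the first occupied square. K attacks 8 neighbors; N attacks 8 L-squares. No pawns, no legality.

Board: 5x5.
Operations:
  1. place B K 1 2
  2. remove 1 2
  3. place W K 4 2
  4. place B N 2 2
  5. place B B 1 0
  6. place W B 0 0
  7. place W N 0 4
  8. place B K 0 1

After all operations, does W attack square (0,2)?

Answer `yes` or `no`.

Op 1: place BK@(1,2)
Op 2: remove (1,2)
Op 3: place WK@(4,2)
Op 4: place BN@(2,2)
Op 5: place BB@(1,0)
Op 6: place WB@(0,0)
Op 7: place WN@(0,4)
Op 8: place BK@(0,1)
Per-piece attacks for W:
  WB@(0,0): attacks (1,1) (2,2) [ray(1,1) blocked at (2,2)]
  WN@(0,4): attacks (1,2) (2,3)
  WK@(4,2): attacks (4,3) (4,1) (3,2) (3,3) (3,1)
W attacks (0,2): no

Answer: no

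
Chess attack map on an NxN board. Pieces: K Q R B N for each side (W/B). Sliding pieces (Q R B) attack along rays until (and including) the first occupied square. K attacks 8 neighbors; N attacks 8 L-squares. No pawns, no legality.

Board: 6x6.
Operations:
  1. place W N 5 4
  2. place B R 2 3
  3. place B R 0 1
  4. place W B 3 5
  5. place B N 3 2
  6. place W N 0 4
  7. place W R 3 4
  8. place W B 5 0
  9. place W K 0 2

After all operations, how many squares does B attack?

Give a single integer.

Op 1: place WN@(5,4)
Op 2: place BR@(2,3)
Op 3: place BR@(0,1)
Op 4: place WB@(3,5)
Op 5: place BN@(3,2)
Op 6: place WN@(0,4)
Op 7: place WR@(3,4)
Op 8: place WB@(5,0)
Op 9: place WK@(0,2)
Per-piece attacks for B:
  BR@(0,1): attacks (0,2) (0,0) (1,1) (2,1) (3,1) (4,1) (5,1) [ray(0,1) blocked at (0,2)]
  BR@(2,3): attacks (2,4) (2,5) (2,2) (2,1) (2,0) (3,3) (4,3) (5,3) (1,3) (0,3)
  BN@(3,2): attacks (4,4) (5,3) (2,4) (1,3) (4,0) (5,1) (2,0) (1,1)
Union (18 distinct): (0,0) (0,2) (0,3) (1,1) (1,3) (2,0) (2,1) (2,2) (2,4) (2,5) (3,1) (3,3) (4,0) (4,1) (4,3) (4,4) (5,1) (5,3)

Answer: 18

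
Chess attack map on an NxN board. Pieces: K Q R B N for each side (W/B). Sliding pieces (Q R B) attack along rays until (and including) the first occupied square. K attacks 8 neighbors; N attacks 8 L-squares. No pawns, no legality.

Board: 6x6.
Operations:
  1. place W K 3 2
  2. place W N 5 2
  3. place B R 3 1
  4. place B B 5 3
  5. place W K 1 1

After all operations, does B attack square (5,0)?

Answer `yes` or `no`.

Answer: no

Derivation:
Op 1: place WK@(3,2)
Op 2: place WN@(5,2)
Op 3: place BR@(3,1)
Op 4: place BB@(5,3)
Op 5: place WK@(1,1)
Per-piece attacks for B:
  BR@(3,1): attacks (3,2) (3,0) (4,1) (5,1) (2,1) (1,1) [ray(0,1) blocked at (3,2); ray(-1,0) blocked at (1,1)]
  BB@(5,3): attacks (4,4) (3,5) (4,2) (3,1) [ray(-1,-1) blocked at (3,1)]
B attacks (5,0): no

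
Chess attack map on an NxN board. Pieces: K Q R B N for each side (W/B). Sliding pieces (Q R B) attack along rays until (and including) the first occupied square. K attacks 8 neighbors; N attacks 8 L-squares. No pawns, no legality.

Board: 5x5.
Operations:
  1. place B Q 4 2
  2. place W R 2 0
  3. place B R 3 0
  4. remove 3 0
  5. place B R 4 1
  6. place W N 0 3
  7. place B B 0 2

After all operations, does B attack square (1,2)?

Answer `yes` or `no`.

Op 1: place BQ@(4,2)
Op 2: place WR@(2,0)
Op 3: place BR@(3,0)
Op 4: remove (3,0)
Op 5: place BR@(4,1)
Op 6: place WN@(0,3)
Op 7: place BB@(0,2)
Per-piece attacks for B:
  BB@(0,2): attacks (1,3) (2,4) (1,1) (2,0) [ray(1,-1) blocked at (2,0)]
  BR@(4,1): attacks (4,2) (4,0) (3,1) (2,1) (1,1) (0,1) [ray(0,1) blocked at (4,2)]
  BQ@(4,2): attacks (4,3) (4,4) (4,1) (3,2) (2,2) (1,2) (0,2) (3,3) (2,4) (3,1) (2,0) [ray(0,-1) blocked at (4,1); ray(-1,0) blocked at (0,2); ray(-1,-1) blocked at (2,0)]
B attacks (1,2): yes

Answer: yes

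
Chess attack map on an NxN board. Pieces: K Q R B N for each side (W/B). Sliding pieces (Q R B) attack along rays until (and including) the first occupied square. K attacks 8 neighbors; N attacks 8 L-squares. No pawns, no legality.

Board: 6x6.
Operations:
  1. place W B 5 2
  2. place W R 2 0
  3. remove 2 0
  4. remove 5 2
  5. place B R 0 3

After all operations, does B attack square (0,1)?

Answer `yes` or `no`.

Answer: yes

Derivation:
Op 1: place WB@(5,2)
Op 2: place WR@(2,0)
Op 3: remove (2,0)
Op 4: remove (5,2)
Op 5: place BR@(0,3)
Per-piece attacks for B:
  BR@(0,3): attacks (0,4) (0,5) (0,2) (0,1) (0,0) (1,3) (2,3) (3,3) (4,3) (5,3)
B attacks (0,1): yes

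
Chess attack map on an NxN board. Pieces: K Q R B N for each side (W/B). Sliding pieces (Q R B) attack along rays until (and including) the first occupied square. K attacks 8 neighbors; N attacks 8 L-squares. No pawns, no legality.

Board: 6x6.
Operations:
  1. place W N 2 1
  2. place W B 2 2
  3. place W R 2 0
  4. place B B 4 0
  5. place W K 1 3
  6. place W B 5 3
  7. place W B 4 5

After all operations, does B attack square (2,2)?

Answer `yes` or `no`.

Op 1: place WN@(2,1)
Op 2: place WB@(2,2)
Op 3: place WR@(2,0)
Op 4: place BB@(4,0)
Op 5: place WK@(1,3)
Op 6: place WB@(5,3)
Op 7: place WB@(4,5)
Per-piece attacks for B:
  BB@(4,0): attacks (5,1) (3,1) (2,2) [ray(-1,1) blocked at (2,2)]
B attacks (2,2): yes

Answer: yes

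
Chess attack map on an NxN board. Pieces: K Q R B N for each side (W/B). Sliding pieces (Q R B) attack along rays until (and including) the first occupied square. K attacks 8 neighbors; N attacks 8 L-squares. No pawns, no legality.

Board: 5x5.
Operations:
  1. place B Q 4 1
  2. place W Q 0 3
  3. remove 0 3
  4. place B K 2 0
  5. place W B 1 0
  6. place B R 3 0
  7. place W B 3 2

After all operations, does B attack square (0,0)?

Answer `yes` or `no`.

Answer: no

Derivation:
Op 1: place BQ@(4,1)
Op 2: place WQ@(0,3)
Op 3: remove (0,3)
Op 4: place BK@(2,0)
Op 5: place WB@(1,0)
Op 6: place BR@(3,0)
Op 7: place WB@(3,2)
Per-piece attacks for B:
  BK@(2,0): attacks (2,1) (3,0) (1,0) (3,1) (1,1)
  BR@(3,0): attacks (3,1) (3,2) (4,0) (2,0) [ray(0,1) blocked at (3,2); ray(-1,0) blocked at (2,0)]
  BQ@(4,1): attacks (4,2) (4,3) (4,4) (4,0) (3,1) (2,1) (1,1) (0,1) (3,2) (3,0) [ray(-1,1) blocked at (3,2); ray(-1,-1) blocked at (3,0)]
B attacks (0,0): no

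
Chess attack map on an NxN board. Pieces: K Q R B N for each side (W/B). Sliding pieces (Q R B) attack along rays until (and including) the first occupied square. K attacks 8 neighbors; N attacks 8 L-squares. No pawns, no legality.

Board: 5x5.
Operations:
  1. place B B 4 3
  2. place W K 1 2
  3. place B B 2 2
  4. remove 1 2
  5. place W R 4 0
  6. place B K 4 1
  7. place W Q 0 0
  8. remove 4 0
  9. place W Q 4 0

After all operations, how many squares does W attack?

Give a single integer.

Op 1: place BB@(4,3)
Op 2: place WK@(1,2)
Op 3: place BB@(2,2)
Op 4: remove (1,2)
Op 5: place WR@(4,0)
Op 6: place BK@(4,1)
Op 7: place WQ@(0,0)
Op 8: remove (4,0)
Op 9: place WQ@(4,0)
Per-piece attacks for W:
  WQ@(0,0): attacks (0,1) (0,2) (0,3) (0,4) (1,0) (2,0) (3,0) (4,0) (1,1) (2,2) [ray(1,0) blocked at (4,0); ray(1,1) blocked at (2,2)]
  WQ@(4,0): attacks (4,1) (3,0) (2,0) (1,0) (0,0) (3,1) (2,2) [ray(0,1) blocked at (4,1); ray(-1,0) blocked at (0,0); ray(-1,1) blocked at (2,2)]
Union (13 distinct): (0,0) (0,1) (0,2) (0,3) (0,4) (1,0) (1,1) (2,0) (2,2) (3,0) (3,1) (4,0) (4,1)

Answer: 13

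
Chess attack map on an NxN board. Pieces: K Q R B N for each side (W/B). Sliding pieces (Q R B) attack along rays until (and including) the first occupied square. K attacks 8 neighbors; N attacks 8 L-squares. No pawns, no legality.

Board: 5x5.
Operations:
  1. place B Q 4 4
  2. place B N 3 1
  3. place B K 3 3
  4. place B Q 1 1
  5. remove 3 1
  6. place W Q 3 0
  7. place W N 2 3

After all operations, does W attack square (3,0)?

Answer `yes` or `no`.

Op 1: place BQ@(4,4)
Op 2: place BN@(3,1)
Op 3: place BK@(3,3)
Op 4: place BQ@(1,1)
Op 5: remove (3,1)
Op 6: place WQ@(3,0)
Op 7: place WN@(2,3)
Per-piece attacks for W:
  WN@(2,3): attacks (4,4) (0,4) (3,1) (4,2) (1,1) (0,2)
  WQ@(3,0): attacks (3,1) (3,2) (3,3) (4,0) (2,0) (1,0) (0,0) (4,1) (2,1) (1,2) (0,3) [ray(0,1) blocked at (3,3)]
W attacks (3,0): no

Answer: no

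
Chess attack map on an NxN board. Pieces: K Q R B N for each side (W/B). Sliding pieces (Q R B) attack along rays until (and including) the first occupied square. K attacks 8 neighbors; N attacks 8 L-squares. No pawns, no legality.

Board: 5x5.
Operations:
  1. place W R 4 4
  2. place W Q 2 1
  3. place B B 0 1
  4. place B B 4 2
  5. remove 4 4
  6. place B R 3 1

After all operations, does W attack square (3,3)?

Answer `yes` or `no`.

Op 1: place WR@(4,4)
Op 2: place WQ@(2,1)
Op 3: place BB@(0,1)
Op 4: place BB@(4,2)
Op 5: remove (4,4)
Op 6: place BR@(3,1)
Per-piece attacks for W:
  WQ@(2,1): attacks (2,2) (2,3) (2,4) (2,0) (3,1) (1,1) (0,1) (3,2) (4,3) (3,0) (1,2) (0,3) (1,0) [ray(1,0) blocked at (3,1); ray(-1,0) blocked at (0,1)]
W attacks (3,3): no

Answer: no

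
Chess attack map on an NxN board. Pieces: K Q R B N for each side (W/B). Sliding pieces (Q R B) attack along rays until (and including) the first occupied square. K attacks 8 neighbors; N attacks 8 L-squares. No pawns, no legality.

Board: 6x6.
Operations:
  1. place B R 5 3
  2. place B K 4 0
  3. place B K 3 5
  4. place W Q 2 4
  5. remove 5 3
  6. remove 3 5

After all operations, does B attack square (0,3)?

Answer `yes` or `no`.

Answer: no

Derivation:
Op 1: place BR@(5,3)
Op 2: place BK@(4,0)
Op 3: place BK@(3,5)
Op 4: place WQ@(2,4)
Op 5: remove (5,3)
Op 6: remove (3,5)
Per-piece attacks for B:
  BK@(4,0): attacks (4,1) (5,0) (3,0) (5,1) (3,1)
B attacks (0,3): no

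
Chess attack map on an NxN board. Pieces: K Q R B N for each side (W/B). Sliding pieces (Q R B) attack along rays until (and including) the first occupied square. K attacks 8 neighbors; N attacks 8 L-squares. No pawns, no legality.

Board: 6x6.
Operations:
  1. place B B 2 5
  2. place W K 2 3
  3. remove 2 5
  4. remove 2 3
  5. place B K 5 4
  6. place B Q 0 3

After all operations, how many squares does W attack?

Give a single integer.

Op 1: place BB@(2,5)
Op 2: place WK@(2,3)
Op 3: remove (2,5)
Op 4: remove (2,3)
Op 5: place BK@(5,4)
Op 6: place BQ@(0,3)
Per-piece attacks for W:
Union (0 distinct): (none)

Answer: 0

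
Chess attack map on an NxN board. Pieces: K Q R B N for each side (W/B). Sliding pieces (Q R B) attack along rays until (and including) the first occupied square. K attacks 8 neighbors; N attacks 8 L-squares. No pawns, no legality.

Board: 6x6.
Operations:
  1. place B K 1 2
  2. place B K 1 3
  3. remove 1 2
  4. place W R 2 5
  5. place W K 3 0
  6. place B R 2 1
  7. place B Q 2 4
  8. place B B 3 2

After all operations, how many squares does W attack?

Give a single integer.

Answer: 11

Derivation:
Op 1: place BK@(1,2)
Op 2: place BK@(1,3)
Op 3: remove (1,2)
Op 4: place WR@(2,5)
Op 5: place WK@(3,0)
Op 6: place BR@(2,1)
Op 7: place BQ@(2,4)
Op 8: place BB@(3,2)
Per-piece attacks for W:
  WR@(2,5): attacks (2,4) (3,5) (4,5) (5,5) (1,5) (0,5) [ray(0,-1) blocked at (2,4)]
  WK@(3,0): attacks (3,1) (4,0) (2,0) (4,1) (2,1)
Union (11 distinct): (0,5) (1,5) (2,0) (2,1) (2,4) (3,1) (3,5) (4,0) (4,1) (4,5) (5,5)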